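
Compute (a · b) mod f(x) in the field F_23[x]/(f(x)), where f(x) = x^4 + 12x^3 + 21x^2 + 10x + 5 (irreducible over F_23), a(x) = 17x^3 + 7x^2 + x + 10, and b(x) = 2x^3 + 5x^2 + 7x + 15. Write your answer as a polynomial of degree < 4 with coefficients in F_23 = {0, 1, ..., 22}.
a · b ≡ 4x^3 + 21x^2 + 7x + 17 (mod f(x))

Multiply in F_23[x]: a(x)·b(x) = (17x^3 + 7x^2 + x + 10)·(2x^3 + 5x^2 + 7x + 15) = 11x^6 + 7x^5 + 18x^4 + 7x^3 + x^2 + 16x + 12. This has degree ≥ 4, so divide by f(x) over F_23: 11x^6 + 7x^5 + 18x^4 + 7x^3 + x^2 + 16x + 12 = (11x^2 + 13x + 22)·(x^4 + 12x^3 + 21x^2 + 10x + 5) + (4x^3 + 21x^2 + 7x + 17). Hence a·b ≡ 4x^3 + 21x^2 + 7x + 17 (mod f). (F_23[x]/(f) is a field with 23^4 = 279841 elements since f is irreducible of degree 4.)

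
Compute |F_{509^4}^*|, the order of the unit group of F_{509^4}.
|F_{509^4}^*| = 67122964560

F_{509^4} has 509^4 = 67122964561 elements; its multiplicative group consists of all nonzero elements, so |F_{509^4}^*| = 67122964561 - 1 = 67122964560. (It is cyclic since any finite subgroup of the multiplicative group of a field is cyclic.)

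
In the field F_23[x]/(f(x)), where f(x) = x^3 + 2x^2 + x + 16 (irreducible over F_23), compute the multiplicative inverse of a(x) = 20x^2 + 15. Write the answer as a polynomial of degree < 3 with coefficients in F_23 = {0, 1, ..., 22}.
a(x)^(-1) ≡ 14x^2 + 21x + 1 (mod f(x))

Since f is irreducible over F_23, F_23[x]/(f) is a field and a(x) ≠ 0 has an inverse. Apply the extended Euclidean algorithm to f(x) and a(x) in F_23[x]: f(x) = (15x + 7)·a(x) + (6x + 3);  a(x) = (11x + 6)·(6x + 3) + (20). The last nonzero remainder is the constant 20 = gcd(f, a) in F_23. Back-substituting through the division chain expresses 20 = s(x)·a(x) + t(x)·f(x) with s(x) ≡ 4x^2 + 6x + 20 (mod f), so (4x^2 + 6x + 20)·a(x) ≡ 20 (mod f). Multiplying by 20^(-1) ≡ 15 in F_23 gives a(x)^(-1) ≡ 15·(4x^2 + 6x + 20) ≡ 14x^2 + 21x + 1 (mod f). Check: (20x^2 + 15)·(14x^2 + 21x + 1) = 4x^4 + 6x^3 + 16x + 15 ≡ 1 (mod x^3 + 2x^2 + x + 16).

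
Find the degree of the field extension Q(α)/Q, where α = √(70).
[Q(α):Q] = 2

[Q(α):Q] equals the degree of the minimal polynomial of α. Here α^2 = 70 and x^2 - 70 is irreducible (d = 70 is squarefree, ≠ 1, hence not a square), so deg(m_α) = 2. Thus [Q(α):Q] = 2.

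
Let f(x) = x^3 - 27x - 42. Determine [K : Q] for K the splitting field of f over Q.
[K : Q] = 6

By the rational root test, any rational root of the monic integer polynomial f(x) = x^3 - 27x - 42 must be an integer dividing the constant term -42, i.e. one of ±{1, 2, 3, 6, 7, 14, 21, 42}. Evaluating: f(1) = -68, f(-1) = -16, f(2) = -88, f(-2) = 4, f(3) = -96, f(-3) = 12, f(6) = 12, f(-6) = -96, f(7) = 112, f(-7) = -196, f(14) = 2324, f(-14) = -2408, f(21) = 8652, f(-21) = -8736, f(42) = 72912, f(-42) = -72996; none is 0, so f has no rational root and is therefore irreducible over Q (a cubic with no linear factor over a field is irreducible). For an irreducible cubic, the Galois group is A_3 or S_3 according as the discriminant disc(f) = -4a^3 - 27b^2 = -4·(-27)^3 - 27·(-42)^2 = 31104 is or is not a square in Q. Here disc(f) = 31104 is not a perfect square in Q, so the Galois group of f over Q is not contained in A_3 and must be all of S_3. The splitting field has degree |S_3| = 6 over Q, so [K : Q] = 6.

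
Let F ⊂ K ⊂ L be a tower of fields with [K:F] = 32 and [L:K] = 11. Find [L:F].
[L:F] = 352

The tower law says that for any tower of field extensions F ⊂ K ⊂ L with finite degrees, [L:F] = [L:K] · [K:F]. Here this gives [L:F] = 11 · 32 = 352.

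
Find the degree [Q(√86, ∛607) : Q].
[Q(√86, ∛607) : Q] = 6

Let L = Q(√86, ∛607). Since Q(√86) ⊂ L and [Q(√86):Q] = 2, the tower law gives 2 | [L:Q]. Likewise Q(∛607) ⊂ L with [Q(∛607):Q] = 3 (because 607 is not a perfect cube), so 3 | [L:Q]. As gcd(2,3) = 1, [L:Q] is divisible by 6. Conversely L is generated over Q by √86 and ∛607, so [L:Q] ≤ 2·3 = 6. Therefore [Q(√86, ∛607) : Q] = 6.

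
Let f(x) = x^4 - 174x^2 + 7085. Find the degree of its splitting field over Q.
[K : Q] = 4

Solving the quadratic in x^2: x^2 = (174 ± √(174^2 - 4·7085))/2 = (174 ± √1936)/2 = (174 ± 44)/2, giving x^2 = 65 or x^2 = 109. So f(x) = (x^2 - 65)(x^2 - 109) and the roots of f are ±√65, ±√109. Hence the splitting field is K = Q(√65, √109). Since 65 and 109 are distinct squarefree integers > 1, their product 7085 is not a perfect square, so √109 ∉ Q(√65). By the tower law [K:Q] = [Q(√65,√109):Q(√65)] · [Q(√65):Q] = 2 · 2 = 4.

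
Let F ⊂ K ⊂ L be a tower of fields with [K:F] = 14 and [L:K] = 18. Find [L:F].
[L:F] = 252

The tower law says that for any tower of field extensions F ⊂ K ⊂ L with finite degrees, [L:F] = [L:K] · [K:F]. Here this gives [L:F] = 18 · 14 = 252.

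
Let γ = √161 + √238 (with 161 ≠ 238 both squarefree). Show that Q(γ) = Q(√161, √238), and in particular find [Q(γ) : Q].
[Q(γ) : Q] = 4 (equivalently, Q(γ) = Q(√161, √238))

Obviously Q(γ) ⊆ Q(√161, √238), and [Q(√161, √238):Q] = 4 (since 161, 238 are distinct squarefree integers > 1 with 38318 not a perfect square). To show equality we compute the minimal polynomial of γ. From γ = √161 + √238: γ^2 = 161 + 2√(38318) + 238 = 399 + 2√(38318), so γ^2 - 399 = 2√(38318); squaring, (γ^2 - 399)^2 = 4·38318, i.e. γ^4 - 798γ^2 + 159201 - 153272 = 0, i.e. γ^4 - 798γ^2 + 5929 = 0. So γ is a root of x^4 - 798x^2 + 5929. This polynomial is irreducible over Q: it has no rational root (each ±√161 ± √238 is irrational), and any factorization into two quadratics over Q would force √(38318) ∈ Q (pairing opposite roots) or √161, √238 ∈ Q (other pairings), all impossible. Hence [Q(γ):Q] = 4 = [Q(√161, √238):Q], so Q(γ) = Q(√161, √238).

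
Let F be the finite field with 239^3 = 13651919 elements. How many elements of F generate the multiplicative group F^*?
There are φ(13651918) = 5215104 primitive elements

F_q^* is cyclic of order q - 1 = 13651918. A cyclic group of order m has exactly φ(m) generators. Here m = 13651918 = 2 · 7 · 17 · 19 · 3019, so the number of primitive elements is φ(13651918) = 5215104.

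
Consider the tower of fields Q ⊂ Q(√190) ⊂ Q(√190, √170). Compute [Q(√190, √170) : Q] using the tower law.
[Q(√190, √170) : Q] = 4

[Q(√190):Q] = 2 (min poly x^2 - 190, irreducible since 190 is squarefree > 1). For the top step, suppose √170 ∈ Q(√190), say √170 = c + d√190 with c, d ∈ Q. Squaring: 170 = c^2 + 190d^2 + 2cd√190. Since √190 ∉ Q this forces 2cd = 0. If d = 0 then √170 = c ∈ Q, contradicting 170 squarefree > 1. If c = 0 then 170 = 190d^2, so 190·170 = (190d)^2 is a perfect square in Q — but 190·170 = 32300 is not a perfect square (since 190 and 170 are distinct squarefree integers). Contradiction. Hence √170 ∉ Q(√190), so x^2 - 170 stays irreducible over Q(√190) and [Q(√190, √170) : Q(√190)] = 2. By the tower law, [Q(√190, √170) : Q] = 2 · 2 = 4.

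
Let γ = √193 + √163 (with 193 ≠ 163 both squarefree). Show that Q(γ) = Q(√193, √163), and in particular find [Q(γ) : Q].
[Q(γ) : Q] = 4 (equivalently, Q(γ) = Q(√193, √163))

Obviously Q(γ) ⊆ Q(√193, √163), and [Q(√193, √163):Q] = 4 (since 193, 163 are distinct squarefree integers > 1 with 31459 not a perfect square). To show equality we compute the minimal polynomial of γ. From γ = √193 + √163: γ^2 = 193 + 2√(31459) + 163 = 356 + 2√(31459), so γ^2 - 356 = 2√(31459); squaring, (γ^2 - 356)^2 = 4·31459, i.e. γ^4 - 712γ^2 + 126736 - 125836 = 0, i.e. γ^4 - 712γ^2 + 900 = 0. So γ is a root of x^4 - 712x^2 + 900. This polynomial is irreducible over Q: it has no rational root (each ±√193 ± √163 is irrational), and any factorization into two quadratics over Q would force √(31459) ∈ Q (pairing opposite roots) or √193, √163 ∈ Q (other pairings), all impossible. Hence [Q(γ):Q] = 4 = [Q(√193, √163):Q], so Q(γ) = Q(√193, √163).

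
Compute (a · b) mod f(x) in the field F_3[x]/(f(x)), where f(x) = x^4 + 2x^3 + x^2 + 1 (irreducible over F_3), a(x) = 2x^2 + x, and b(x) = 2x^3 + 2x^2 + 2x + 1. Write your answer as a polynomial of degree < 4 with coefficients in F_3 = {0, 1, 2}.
a · b ≡ 2 (mod f(x))

Multiply in F_3[x]: a(x)·b(x) = (2x^2 + x)·(2x^3 + 2x^2 + 2x + 1) = x^5 + x^2 + x. This has degree ≥ 4, so divide by f(x) over F_3: x^5 + x^2 + x = (x + 1)·(x^4 + 2x^3 + x^2 + 1) + (2). Hence a·b ≡ 2 (mod f). (F_3[x]/(f) is a field with 3^4 = 81 elements since f is irreducible of degree 4.)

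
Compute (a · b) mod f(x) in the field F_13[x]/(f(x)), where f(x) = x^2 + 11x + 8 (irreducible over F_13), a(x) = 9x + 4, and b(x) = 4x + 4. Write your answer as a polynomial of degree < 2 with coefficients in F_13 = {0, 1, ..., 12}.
a · b ≡ 7x + 1 (mod f(x))

Multiply in F_13[x]: a(x)·b(x) = (9x + 4)·(4x + 4) = 10x^2 + 3. This has degree ≥ 2, so divide by f(x) over F_13: 10x^2 + 3 = (10)·(x^2 + 11x + 8) + (7x + 1). Hence a·b ≡ 7x + 1 (mod f). (F_13[x]/(f) is a field with 13^2 = 169 elements since f is irreducible of degree 2.)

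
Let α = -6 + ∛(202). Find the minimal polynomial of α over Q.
m_α(x) = x^3 + 18x^2 + 108x + 14

Set β = α + 6 = ∛(202), so β^3 = 202. Then (α + 6)^3 - 202 = 0, i.e. α is a root of g(x) = (x + 6)^3 - 202 = x^3 + 18x^2 + 108x + 14. Since g(x) = h(x + 6) where h(x) = x^3 - 202, and h is irreducible over Q (because 202 is not a perfect cube, so h has no rational root, and a monic cubic with no rational root is irreducible), g is also irreducible (irreducibility is preserved under the substitution x → x + 6). Hence m_α(x) = x^3 + 18x^2 + 108x + 14.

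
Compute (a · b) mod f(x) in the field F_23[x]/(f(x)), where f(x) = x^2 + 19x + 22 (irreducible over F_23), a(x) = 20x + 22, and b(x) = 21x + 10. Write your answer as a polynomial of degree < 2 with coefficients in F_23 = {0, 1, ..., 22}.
a · b ≡ 19x + 19 (mod f(x))

Multiply in F_23[x]: a(x)·b(x) = (20x + 22)·(21x + 10) = 6x^2 + 18x + 13. This has degree ≥ 2, so divide by f(x) over F_23: 6x^2 + 18x + 13 = (6)·(x^2 + 19x + 22) + (19x + 19). Hence a·b ≡ 19x + 19 (mod f). (F_23[x]/(f) is a field with 23^2 = 529 elements since f is irreducible of degree 2.)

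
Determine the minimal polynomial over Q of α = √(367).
m_α(x) = x^2 - 367

α satisfies α^2 - 367 = 0, so x^2 - 367 annihilates α. Since d = 367 is squarefree and ≠ 1, it is not a perfect square in Q, so x^2 - 367 has no rational root and is therefore irreducible over Q (a degree-2 polynomial over a field is irreducible iff it has no root). Hence m_α(x) = x^2 - 367.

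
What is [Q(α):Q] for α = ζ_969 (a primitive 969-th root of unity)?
[Q(α):Q] = 576

The minimal polynomial of ζ_969 over Q is the 969-th cyclotomic polynomial Φ_969(x), which is irreducible over Q and has degree φ(969) = 576. Hence [Q(α):Q] = φ(969) = 576.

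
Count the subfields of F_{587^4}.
F_{587^4} has 3 subfields

The subfields of F_{p^n} are exactly the fields F_{p^d} for d | n (each is the fixed field of the unique index-d subgroup of Gal(F_{p^n}/F_p) ≅ Z/nZ). The divisors of n = 4 are {1, 2, 4}, giving 3 subfields: F_{587^1}, F_{587^2}, F_{587^4}.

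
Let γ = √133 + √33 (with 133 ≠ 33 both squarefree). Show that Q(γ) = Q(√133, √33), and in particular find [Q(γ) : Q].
[Q(γ) : Q] = 4 (equivalently, Q(γ) = Q(√133, √33))

Obviously Q(γ) ⊆ Q(√133, √33), and [Q(√133, √33):Q] = 4 (since 133, 33 are distinct squarefree integers > 1 with 4389 not a perfect square). To show equality we compute the minimal polynomial of γ. From γ = √133 + √33: γ^2 = 133 + 2√(4389) + 33 = 166 + 2√(4389), so γ^2 - 166 = 2√(4389); squaring, (γ^2 - 166)^2 = 4·4389, i.e. γ^4 - 332γ^2 + 27556 - 17556 = 0, i.e. γ^4 - 332γ^2 + 10000 = 0. So γ is a root of x^4 - 332x^2 + 10000. This polynomial is irreducible over Q: it has no rational root (each ±√133 ± √33 is irrational), and any factorization into two quadratics over Q would force √(4389) ∈ Q (pairing opposite roots) or √133, √33 ∈ Q (other pairings), all impossible. Hence [Q(γ):Q] = 4 = [Q(√133, √33):Q], so Q(γ) = Q(√133, √33).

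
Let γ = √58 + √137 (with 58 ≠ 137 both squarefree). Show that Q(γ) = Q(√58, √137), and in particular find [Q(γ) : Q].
[Q(γ) : Q] = 4 (equivalently, Q(γ) = Q(√58, √137))

Obviously Q(γ) ⊆ Q(√58, √137), and [Q(√58, √137):Q] = 4 (since 58, 137 are distinct squarefree integers > 1 with 7946 not a perfect square). To show equality we compute the minimal polynomial of γ. From γ = √58 + √137: γ^2 = 58 + 2√(7946) + 137 = 195 + 2√(7946), so γ^2 - 195 = 2√(7946); squaring, (γ^2 - 195)^2 = 4·7946, i.e. γ^4 - 390γ^2 + 38025 - 31784 = 0, i.e. γ^4 - 390γ^2 + 6241 = 0. So γ is a root of x^4 - 390x^2 + 6241. This polynomial is irreducible over Q: it has no rational root (each ±√58 ± √137 is irrational), and any factorization into two quadratics over Q would force √(7946) ∈ Q (pairing opposite roots) or √58, √137 ∈ Q (other pairings), all impossible. Hence [Q(γ):Q] = 4 = [Q(√58, √137):Q], so Q(γ) = Q(√58, √137).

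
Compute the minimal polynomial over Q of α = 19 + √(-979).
m_α(x) = x^2 - 38x + 1340

From α - 19 = √(-979), squaring gives (α - 19)^2 = -979, i.e. α^2 - 38α + 361 = -979, so α^2 - 38α + 1340 = 0. The discriminant of x^2 - 38x + 1340 is (-38)^2 - 4·(1340) = 1444 - 5360 = -3916, and 4·(-979) is not a perfect square in Q since -979 is squarefree and ≠ 1. Hence x^2 - 38x + 1340 is irreducible over Q and is the minimal polynomial of α.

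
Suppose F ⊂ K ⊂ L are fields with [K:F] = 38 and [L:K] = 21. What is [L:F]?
[L:F] = 798

The tower law says that for any tower of field extensions F ⊂ K ⊂ L with finite degrees, [L:F] = [L:K] · [K:F]. Here this gives [L:F] = 21 · 38 = 798.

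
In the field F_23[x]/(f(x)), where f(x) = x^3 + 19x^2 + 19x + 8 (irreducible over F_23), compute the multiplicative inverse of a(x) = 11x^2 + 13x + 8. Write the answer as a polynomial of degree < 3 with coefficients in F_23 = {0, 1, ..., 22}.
a(x)^(-1) ≡ 5x^2 + 10x + 7 (mod f(x))

Since f is irreducible over F_23, F_23[x]/(f) is a field and a(x) ≠ 0 has an inverse. Apply the extended Euclidean algorithm to f(x) and a(x) in F_23[x]: f(x) = (21x + 2)·a(x) + (9x + 15);  a(x) = (14x + 19)·(9x + 15) + (22). The last nonzero remainder is the constant 22 = gcd(f, a) in F_23. Back-substituting through the division chain expresses 22 = s(x)·a(x) + t(x)·f(x) with s(x) ≡ 18x^2 + 13x + 16 (mod f), so (18x^2 + 13x + 16)·a(x) ≡ 22 (mod f). Multiplying by 22^(-1) ≡ 22 in F_23 gives a(x)^(-1) ≡ 22·(18x^2 + 13x + 16) ≡ 5x^2 + 10x + 7 (mod f). Check: (11x^2 + 13x + 8)·(5x^2 + 10x + 7) = 9x^4 + 14x^3 + 17x^2 + 10x + 10 ≡ 1 (mod x^3 + 19x^2 + 19x + 8).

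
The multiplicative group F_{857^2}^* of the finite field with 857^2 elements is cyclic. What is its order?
|F_{857^2}^*| = 734448

F_{857^2} has 857^2 = 734449 elements; its multiplicative group consists of all nonzero elements, so |F_{857^2}^*| = 734449 - 1 = 734448. (It is cyclic since any finite subgroup of the multiplicative group of a field is cyclic.)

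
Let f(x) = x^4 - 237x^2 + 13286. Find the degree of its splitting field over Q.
[K : Q] = 4

Solving the quadratic in x^2: x^2 = (237 ± √(237^2 - 4·13286))/2 = (237 ± √3025)/2 = (237 ± 55)/2, giving x^2 = 91 or x^2 = 146. So f(x) = (x^2 - 91)(x^2 - 146) and the roots of f are ±√91, ±√146. Hence the splitting field is K = Q(√91, √146). Since 91 and 146 are distinct squarefree integers > 1, their product 13286 is not a perfect square, so √146 ∉ Q(√91). By the tower law [K:Q] = [Q(√91,√146):Q(√91)] · [Q(√91):Q] = 2 · 2 = 4.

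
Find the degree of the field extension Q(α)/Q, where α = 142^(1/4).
[Q(α):Q] = 4

α is a root of x^4 - 142. By Eisenstein's criterion at the prime p = 2 (which divides the constant term 142 but p^2 = 4 does not, since 142 is squarefree), x^4 - 142 is irreducible over Q. Hence [Q(α):Q] = 4.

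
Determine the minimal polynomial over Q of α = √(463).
m_α(x) = x^2 - 463

α satisfies α^2 - 463 = 0, so x^2 - 463 annihilates α. Since d = 463 is squarefree and ≠ 1, it is not a perfect square in Q, so x^2 - 463 has no rational root and is therefore irreducible over Q (a degree-2 polynomial over a field is irreducible iff it has no root). Hence m_α(x) = x^2 - 463.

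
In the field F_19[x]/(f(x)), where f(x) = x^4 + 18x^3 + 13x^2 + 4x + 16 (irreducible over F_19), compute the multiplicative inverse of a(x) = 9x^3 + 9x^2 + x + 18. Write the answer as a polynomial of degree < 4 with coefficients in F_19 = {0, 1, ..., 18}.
a(x)^(-1) ≡ 14x^3 + 11x^2 + 6x + 2 (mod f(x))

Since f is irreducible over F_19, F_19[x]/(f) is a field and a(x) ≠ 0 has an inverse. Apply the extended Euclidean algorithm to f(x) and a(x) in F_19[x]: f(x) = (17x + 4)·a(x) + (17x^2 + 17x + 1);  a(x) = (5x)·(17x^2 + 17x + 1) + (15x + 18);  (17x^2 + 17x + 1) = (10x + 17)·(15x + 18) + (18). The last nonzero remainder is the constant 18 = gcd(f, a) in F_19. Back-substituting through the division chain expresses 18 = s(x)·a(x) + t(x)·f(x) with s(x) ≡ 5x^3 + 8x^2 + 13x + 17 (mod f), so (5x^3 + 8x^2 + 13x + 17)·a(x) ≡ 18 (mod f). Multiplying by 18^(-1) ≡ 18 in F_19 gives a(x)^(-1) ≡ 18·(5x^3 + 8x^2 + 13x + 17) ≡ 14x^3 + 11x^2 + 6x + 2 (mod f). Check: (9x^3 + 9x^2 + x + 18)·(14x^3 + 11x^2 + 6x + 2) = 12x^6 + 16x^5 + 15x^4 + 12x^3 + 13x^2 + 15x + 17 ≡ 1 (mod x^4 + 18x^3 + 13x^2 + 4x + 16).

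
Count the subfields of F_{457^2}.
F_{457^2} has 2 subfields

The subfields of F_{p^n} are exactly the fields F_{p^d} for d | n (each is the fixed field of the unique index-d subgroup of Gal(F_{p^n}/F_p) ≅ Z/nZ). The divisors of n = 2 are {1, 2}, giving 2 subfields: F_{457^1}, F_{457^2}.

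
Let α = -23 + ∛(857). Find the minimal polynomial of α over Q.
m_α(x) = x^3 + 69x^2 + 1587x + 11310

Set β = α + 23 = ∛(857), so β^3 = 857. Then (α + 23)^3 - 857 = 0, i.e. α is a root of g(x) = (x + 23)^3 - 857 = x^3 + 69x^2 + 1587x + 11310. Since g(x) = h(x + 23) where h(x) = x^3 - 857, and h is irreducible over Q (because 857 is not a perfect cube, so h has no rational root, and a monic cubic with no rational root is irreducible), g is also irreducible (irreducibility is preserved under the substitution x → x + 23). Hence m_α(x) = x^3 + 69x^2 + 1587x + 11310.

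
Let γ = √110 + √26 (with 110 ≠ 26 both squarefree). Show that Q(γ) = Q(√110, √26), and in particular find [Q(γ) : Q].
[Q(γ) : Q] = 4 (equivalently, Q(γ) = Q(√110, √26))

Obviously Q(γ) ⊆ Q(√110, √26), and [Q(√110, √26):Q] = 4 (since 110, 26 are distinct squarefree integers > 1 with 2860 not a perfect square). To show equality we compute the minimal polynomial of γ. From γ = √110 + √26: γ^2 = 110 + 2√(2860) + 26 = 136 + 2√(2860), so γ^2 - 136 = 2√(2860); squaring, (γ^2 - 136)^2 = 4·2860, i.e. γ^4 - 272γ^2 + 18496 - 11440 = 0, i.e. γ^4 - 272γ^2 + 7056 = 0. So γ is a root of x^4 - 272x^2 + 7056. This polynomial is irreducible over Q: it has no rational root (each ±√110 ± √26 is irrational), and any factorization into two quadratics over Q would force √(2860) ∈ Q (pairing opposite roots) or √110, √26 ∈ Q (other pairings), all impossible. Hence [Q(γ):Q] = 4 = [Q(√110, √26):Q], so Q(γ) = Q(√110, √26).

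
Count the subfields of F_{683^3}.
F_{683^3} has 2 subfields

The subfields of F_{p^n} are exactly the fields F_{p^d} for d | n (each is the fixed field of the unique index-d subgroup of Gal(F_{p^n}/F_p) ≅ Z/nZ). The divisors of n = 3 are {1, 3}, giving 2 subfields: F_{683^1}, F_{683^3}.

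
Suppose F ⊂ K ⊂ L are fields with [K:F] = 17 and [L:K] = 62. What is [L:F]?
[L:F] = 1054

The tower law says that for any tower of field extensions F ⊂ K ⊂ L with finite degrees, [L:F] = [L:K] · [K:F]. Here this gives [L:F] = 62 · 17 = 1054.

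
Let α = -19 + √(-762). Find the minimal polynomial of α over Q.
m_α(x) = x^2 + 38x + 1123

From α + 19 = √(-762), squaring gives (α + 19)^2 = -762, i.e. α^2 + 38α + 361 = -762, so α^2 + 38α + 1123 = 0. The discriminant of x^2 + 38x + 1123 is (38)^2 - 4·(1123) = 1444 - 4492 = -3048, and 4·(-762) is not a perfect square in Q since -762 is squarefree and ≠ 1. Hence x^2 + 38x + 1123 is irreducible over Q and is the minimal polynomial of α.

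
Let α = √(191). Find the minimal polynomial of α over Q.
m_α(x) = x^2 - 191

α satisfies α^2 - 191 = 0, so x^2 - 191 annihilates α. Since d = 191 is squarefree and ≠ 1, it is not a perfect square in Q, so x^2 - 191 has no rational root and is therefore irreducible over Q (a degree-2 polynomial over a field is irreducible iff it has no root). Hence m_α(x) = x^2 - 191.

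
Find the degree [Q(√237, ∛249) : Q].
[Q(√237, ∛249) : Q] = 6

Let L = Q(√237, ∛249). Since Q(√237) ⊂ L and [Q(√237):Q] = 2, the tower law gives 2 | [L:Q]. Likewise Q(∛249) ⊂ L with [Q(∛249):Q] = 3 (because 249 is not a perfect cube), so 3 | [L:Q]. As gcd(2,3) = 1, [L:Q] is divisible by 6. Conversely L is generated over Q by √237 and ∛249, so [L:Q] ≤ 2·3 = 6. Therefore [Q(√237, ∛249) : Q] = 6.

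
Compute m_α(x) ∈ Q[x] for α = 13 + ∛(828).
m_α(x) = x^3 - 39x^2 + 507x - 3025

Set β = α - 13 = ∛(828), so β^3 = 828. Then (α - 13)^3 - 828 = 0, i.e. α is a root of g(x) = (x - 13)^3 - 828 = x^3 - 39x^2 + 507x - 3025. Since g(x) = h(x - 13) where h(x) = x^3 - 828, and h is irreducible over Q (because 828 is not a perfect cube, so h has no rational root, and a monic cubic with no rational root is irreducible), g is also irreducible (irreducibility is preserved under the substitution x → x - 13). Hence m_α(x) = x^3 - 39x^2 + 507x - 3025.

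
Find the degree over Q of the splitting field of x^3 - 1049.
[K : Q] = 6

The roots of x^3 - 1049 are ∛1049, ω∛1049, ω^2∛1049 where ω = e^(2πi/3) is a primitive cube root of unity, so K = Q(∛1049, ω). Now [Q(∛1049):Q] = 3 (since 1049 is not a perfect cube, x^3 - 1049 is irreducible) and [Q(ω):Q] = 2. Both 2 and 3 divide [K:Q], and [K:Q] ≤ 3·2 = 6, so [K:Q] = 6. (Equivalently: Q(∛1049) ⊂ R but ω ∉ R, so [K : Q(∛1049)] = 2.)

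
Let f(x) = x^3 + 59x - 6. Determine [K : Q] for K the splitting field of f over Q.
[K : Q] = 6

By the rational root test, any rational root of the monic integer polynomial f(x) = x^3 + 59x - 6 must be an integer dividing the constant term -6, i.e. one of ±{1, 2, 3, 6}. Evaluating: f(1) = 54, f(-1) = -66, f(2) = 120, f(-2) = -132, f(3) = 198, f(-3) = -210, f(6) = 564, f(-6) = -576; none is 0, so f has no rational root and is therefore irreducible over Q (a cubic with no linear factor over a field is irreducible). For an irreducible cubic, the Galois group is A_3 or S_3 according as the discriminant disc(f) = -4a^3 - 27b^2 = -4·(59)^3 - 27·(-6)^2 = -822488 is or is not a square in Q. Here disc(f) = -822488 is not a perfect square in Q, so the Galois group of f over Q is not contained in A_3 and must be all of S_3. The splitting field has degree |S_3| = 6 over Q, so [K : Q] = 6.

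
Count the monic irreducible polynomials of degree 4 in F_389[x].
There are 5724473430 monic irreducible polynomials of degree 4 over F_389

Each element of F_{389^4} that lies in no proper subfield is a root of exactly one monic irreducible of degree 4 over F_389, and each such polynomial has 4 distinct roots in F_{389^4}. By Möbius inversion the count is N_389(4) = (1/4) Σ_{d|4} μ(4/d) · 389^d = (1/4)(μ(4)·389^1 + μ(2)·389^2 + μ(1)·389^4) = 22897893720/4 = 5724473430.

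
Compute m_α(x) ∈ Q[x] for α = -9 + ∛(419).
m_α(x) = x^3 + 27x^2 + 243x + 310

Set β = α + 9 = ∛(419), so β^3 = 419. Then (α + 9)^3 - 419 = 0, i.e. α is a root of g(x) = (x + 9)^3 - 419 = x^3 + 27x^2 + 243x + 310. Since g(x) = h(x + 9) where h(x) = x^3 - 419, and h is irreducible over Q (because 419 is not a perfect cube, so h has no rational root, and a monic cubic with no rational root is irreducible), g is also irreducible (irreducibility is preserved under the substitution x → x + 9). Hence m_α(x) = x^3 + 27x^2 + 243x + 310.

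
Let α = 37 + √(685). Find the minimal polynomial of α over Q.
m_α(x) = x^2 - 74x + 684

From α - 37 = √(685), squaring gives (α - 37)^2 = 685, i.e. α^2 - 74α + 1369 = 685, so α^2 - 74α + 684 = 0. The discriminant of x^2 - 74x + 684 is (-74)^2 - 4·(684) = 5476 - 2736 = 2740, and 4·(685) is not a perfect square in Q since 685 is squarefree and ≠ 1. Hence x^2 - 74x + 684 is irreducible over Q and is the minimal polynomial of α.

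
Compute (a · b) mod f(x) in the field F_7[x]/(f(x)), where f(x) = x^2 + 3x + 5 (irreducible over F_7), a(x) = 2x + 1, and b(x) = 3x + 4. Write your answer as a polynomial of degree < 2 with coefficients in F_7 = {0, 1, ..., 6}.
a · b ≡ 2 (mod f(x))

Multiply in F_7[x]: a(x)·b(x) = (2x + 1)·(3x + 4) = 6x^2 + 4x + 4. This has degree ≥ 2, so divide by f(x) over F_7: 6x^2 + 4x + 4 = (6)·(x^2 + 3x + 5) + (2). Hence a·b ≡ 2 (mod f). (F_7[x]/(f) is a field with 7^2 = 49 elements since f is irreducible of degree 2.)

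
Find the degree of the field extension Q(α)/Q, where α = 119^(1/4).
[Q(α):Q] = 4

α is a root of x^4 - 119. By Eisenstein's criterion at the prime p = 7 (which divides the constant term 119 but p^2 = 49 does not, since 119 is squarefree), x^4 - 119 is irreducible over Q. Hence [Q(α):Q] = 4.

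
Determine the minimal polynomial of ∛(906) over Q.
m_α(x) = x^3 - 906

α satisfies α^3 = 906, so x^3 - 906 annihilates α. By the rational root test, a rational root p/q (in lowest terms) of x^3 - 906 would satisfy p^3 = 906 q^3, forcing q = 1 and p^3 = 906; but 906 is not a perfect cube, contradiction. A monic cubic over Q with no rational root is irreducible (any nontrivial factorization would include a linear factor). Hence x^3 - 906 is the minimal polynomial of α, and in particular [Q(α):Q] = 3.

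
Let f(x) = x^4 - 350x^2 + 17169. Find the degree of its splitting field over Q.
[K : Q] = 4

Solving the quadratic in x^2: x^2 = (350 ± √(350^2 - 4·17169))/2 = (350 ± √53824)/2 = (350 ± 232)/2, giving x^2 = 291 or x^2 = 59. So f(x) = (x^2 - 291)(x^2 - 59) and the roots of f are ±√291, ±√59. Hence the splitting field is K = Q(√291, √59). Since 291 and 59 are distinct squarefree integers > 1, their product 17169 is not a perfect square, so √59 ∉ Q(√291). By the tower law [K:Q] = [Q(√291,√59):Q(√291)] · [Q(√291):Q] = 2 · 2 = 4.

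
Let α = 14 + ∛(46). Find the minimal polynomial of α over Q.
m_α(x) = x^3 - 42x^2 + 588x - 2790

Set β = α - 14 = ∛(46), so β^3 = 46. Then (α - 14)^3 - 46 = 0, i.e. α is a root of g(x) = (x - 14)^3 - 46 = x^3 - 42x^2 + 588x - 2790. Since g(x) = h(x - 14) where h(x) = x^3 - 46, and h is irreducible over Q (because 46 is not a perfect cube, so h has no rational root, and a monic cubic with no rational root is irreducible), g is also irreducible (irreducibility is preserved under the substitution x → x - 14). Hence m_α(x) = x^3 - 42x^2 + 588x - 2790.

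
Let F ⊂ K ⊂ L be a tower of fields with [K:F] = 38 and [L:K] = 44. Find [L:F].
[L:F] = 1672

The tower law says that for any tower of field extensions F ⊂ K ⊂ L with finite degrees, [L:F] = [L:K] · [K:F]. Here this gives [L:F] = 44 · 38 = 1672.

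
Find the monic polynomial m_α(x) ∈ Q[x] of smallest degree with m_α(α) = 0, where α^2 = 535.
m_α(x) = x^2 - 535

α satisfies α^2 - 535 = 0, so x^2 - 535 annihilates α. Since d = 535 is squarefree and ≠ 1, it is not a perfect square in Q, so x^2 - 535 has no rational root and is therefore irreducible over Q (a degree-2 polynomial over a field is irreducible iff it has no root). Hence m_α(x) = x^2 - 535.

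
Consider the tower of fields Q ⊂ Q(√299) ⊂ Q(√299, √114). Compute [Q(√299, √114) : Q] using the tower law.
[Q(√299, √114) : Q] = 4

[Q(√299):Q] = 2 (min poly x^2 - 299, irreducible since 299 is squarefree > 1). For the top step, suppose √114 ∈ Q(√299), say √114 = c + d√299 with c, d ∈ Q. Squaring: 114 = c^2 + 299d^2 + 2cd√299. Since √299 ∉ Q this forces 2cd = 0. If d = 0 then √114 = c ∈ Q, contradicting 114 squarefree > 1. If c = 0 then 114 = 299d^2, so 299·114 = (299d)^2 is a perfect square in Q — but 299·114 = 34086 is not a perfect square (since 299 and 114 are distinct squarefree integers). Contradiction. Hence √114 ∉ Q(√299), so x^2 - 114 stays irreducible over Q(√299) and [Q(√299, √114) : Q(√299)] = 2. By the tower law, [Q(√299, √114) : Q] = 2 · 2 = 4.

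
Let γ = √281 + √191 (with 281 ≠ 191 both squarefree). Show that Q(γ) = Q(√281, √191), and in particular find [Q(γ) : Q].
[Q(γ) : Q] = 4 (equivalently, Q(γ) = Q(√281, √191))

Obviously Q(γ) ⊆ Q(√281, √191), and [Q(√281, √191):Q] = 4 (since 281, 191 are distinct squarefree integers > 1 with 53671 not a perfect square). To show equality we compute the minimal polynomial of γ. From γ = √281 + √191: γ^2 = 281 + 2√(53671) + 191 = 472 + 2√(53671), so γ^2 - 472 = 2√(53671); squaring, (γ^2 - 472)^2 = 4·53671, i.e. γ^4 - 944γ^2 + 222784 - 214684 = 0, i.e. γ^4 - 944γ^2 + 8100 = 0. So γ is a root of x^4 - 944x^2 + 8100. This polynomial is irreducible over Q: it has no rational root (each ±√281 ± √191 is irrational), and any factorization into two quadratics over Q would force √(53671) ∈ Q (pairing opposite roots) or √281, √191 ∈ Q (other pairings), all impossible. Hence [Q(γ):Q] = 4 = [Q(√281, √191):Q], so Q(γ) = Q(√281, √191).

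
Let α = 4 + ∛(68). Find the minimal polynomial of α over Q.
m_α(x) = x^3 - 12x^2 + 48x - 132

Set β = α - 4 = ∛(68), so β^3 = 68. Then (α - 4)^3 - 68 = 0, i.e. α is a root of g(x) = (x - 4)^3 - 68 = x^3 - 12x^2 + 48x - 132. Since g(x) = h(x - 4) where h(x) = x^3 - 68, and h is irreducible over Q (because 68 is not a perfect cube, so h has no rational root, and a monic cubic with no rational root is irreducible), g is also irreducible (irreducibility is preserved under the substitution x → x - 4). Hence m_α(x) = x^3 - 12x^2 + 48x - 132.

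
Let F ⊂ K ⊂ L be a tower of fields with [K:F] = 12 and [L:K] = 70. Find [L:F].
[L:F] = 840

The tower law says that for any tower of field extensions F ⊂ K ⊂ L with finite degrees, [L:F] = [L:K] · [K:F]. Here this gives [L:F] = 70 · 12 = 840.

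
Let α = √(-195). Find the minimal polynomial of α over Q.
m_α(x) = x^2 + 195

α satisfies α^2 + 195 = 0, so x^2 + 195 annihilates α. Since d = -195 is squarefree and ≠ 1, it is not a perfect square in Q, so x^2 + 195 has no rational root and is therefore irreducible over Q (a degree-2 polynomial over a field is irreducible iff it has no root). Hence m_α(x) = x^2 + 195.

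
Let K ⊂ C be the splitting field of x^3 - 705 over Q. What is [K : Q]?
[K : Q] = 6

The roots of x^3 - 705 are ∛705, ω∛705, ω^2∛705 where ω = e^(2πi/3) is a primitive cube root of unity, so K = Q(∛705, ω). Now [Q(∛705):Q] = 3 (since 705 is not a perfect cube, x^3 - 705 is irreducible) and [Q(ω):Q] = 2. Both 2 and 3 divide [K:Q], and [K:Q] ≤ 3·2 = 6, so [K:Q] = 6. (Equivalently: Q(∛705) ⊂ R but ω ∉ R, so [K : Q(∛705)] = 2.)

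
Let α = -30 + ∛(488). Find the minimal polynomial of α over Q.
m_α(x) = x^3 + 90x^2 + 2700x + 26512

Set β = α + 30 = ∛(488), so β^3 = 488. Then (α + 30)^3 - 488 = 0, i.e. α is a root of g(x) = (x + 30)^3 - 488 = x^3 + 90x^2 + 2700x + 26512. Since g(x) = h(x + 30) where h(x) = x^3 - 488, and h is irreducible over Q (because 488 is not a perfect cube, so h has no rational root, and a monic cubic with no rational root is irreducible), g is also irreducible (irreducibility is preserved under the substitution x → x + 30). Hence m_α(x) = x^3 + 90x^2 + 2700x + 26512.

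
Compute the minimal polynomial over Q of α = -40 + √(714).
m_α(x) = x^2 + 80x + 886

From α + 40 = √(714), squaring gives (α + 40)^2 = 714, i.e. α^2 + 80α + 1600 = 714, so α^2 + 80α + 886 = 0. The discriminant of x^2 + 80x + 886 is (80)^2 - 4·(886) = 6400 - 3544 = 2856, and 4·(714) is not a perfect square in Q since 714 is squarefree and ≠ 1. Hence x^2 + 80x + 886 is irreducible over Q and is the minimal polynomial of α.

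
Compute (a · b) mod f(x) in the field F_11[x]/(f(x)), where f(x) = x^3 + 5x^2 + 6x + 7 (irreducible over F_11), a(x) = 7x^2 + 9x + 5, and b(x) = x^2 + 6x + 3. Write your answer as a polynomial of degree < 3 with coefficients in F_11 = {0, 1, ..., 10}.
a · b ≡ 2x^2 + 2 (mod f(x))

Multiply in F_11[x]: a(x)·b(x) = (7x^2 + 9x + 5)·(x^2 + 6x + 3) = 7x^4 + 7x^3 + 3x^2 + 2x + 4. This has degree ≥ 3, so divide by f(x) over F_11: 7x^4 + 7x^3 + 3x^2 + 2x + 4 = (7x + 5)·(x^3 + 5x^2 + 6x + 7) + (2x^2 + 2). Hence a·b ≡ 2x^2 + 2 (mod f). (F_11[x]/(f) is a field with 11^3 = 1331 elements since f is irreducible of degree 3.)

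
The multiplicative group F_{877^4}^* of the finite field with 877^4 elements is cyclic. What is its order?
|F_{877^4}^*| = 591559418640

F_{877^4} has 877^4 = 591559418641 elements; its multiplicative group consists of all nonzero elements, so |F_{877^4}^*| = 591559418641 - 1 = 591559418640. (It is cyclic since any finite subgroup of the multiplicative group of a field is cyclic.)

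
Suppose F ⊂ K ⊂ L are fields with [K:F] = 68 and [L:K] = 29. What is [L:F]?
[L:F] = 1972

The tower law says that for any tower of field extensions F ⊂ K ⊂ L with finite degrees, [L:F] = [L:K] · [K:F]. Here this gives [L:F] = 29 · 68 = 1972.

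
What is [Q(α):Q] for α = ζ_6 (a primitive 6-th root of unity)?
[Q(α):Q] = 2

The minimal polynomial of ζ_6 over Q is the 6-th cyclotomic polynomial Φ_6(x), which is irreducible over Q and has degree φ(6) = 2. Hence [Q(α):Q] = φ(6) = 2.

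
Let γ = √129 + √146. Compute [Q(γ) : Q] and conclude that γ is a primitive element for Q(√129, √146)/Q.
[Q(γ) : Q] = 4 (equivalently, Q(γ) = Q(√129, √146))

Obviously Q(γ) ⊆ Q(√129, √146), and [Q(√129, √146):Q] = 4 (since 129, 146 are distinct squarefree integers > 1 with 18834 not a perfect square). To show equality we compute the minimal polynomial of γ. From γ = √129 + √146: γ^2 = 129 + 2√(18834) + 146 = 275 + 2√(18834), so γ^2 - 275 = 2√(18834); squaring, (γ^2 - 275)^2 = 4·18834, i.e. γ^4 - 550γ^2 + 75625 - 75336 = 0, i.e. γ^4 - 550γ^2 + 289 = 0. So γ is a root of x^4 - 550x^2 + 289. This polynomial is irreducible over Q: it has no rational root (each ±√129 ± √146 is irrational), and any factorization into two quadratics over Q would force √(18834) ∈ Q (pairing opposite roots) or √129, √146 ∈ Q (other pairings), all impossible. Hence [Q(γ):Q] = 4 = [Q(√129, √146):Q], so Q(γ) = Q(√129, √146).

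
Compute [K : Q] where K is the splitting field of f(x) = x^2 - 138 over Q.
[K : Q] = 2

f(x) = x^2 - 138 factors as (x - √138)(x + √138). The splitting field is K = Q(√138). Since 138 is squarefree and > 1, it is not a perfect square, so x^2 - 138 is irreducible over Q and [Q(√138) : Q] = 2. Hence [K : Q] = 2.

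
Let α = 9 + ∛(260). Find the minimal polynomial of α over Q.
m_α(x) = x^3 - 27x^2 + 243x - 989

Set β = α - 9 = ∛(260), so β^3 = 260. Then (α - 9)^3 - 260 = 0, i.e. α is a root of g(x) = (x - 9)^3 - 260 = x^3 - 27x^2 + 243x - 989. Since g(x) = h(x - 9) where h(x) = x^3 - 260, and h is irreducible over Q (because 260 is not a perfect cube, so h has no rational root, and a monic cubic with no rational root is irreducible), g is also irreducible (irreducibility is preserved under the substitution x → x - 9). Hence m_α(x) = x^3 - 27x^2 + 243x - 989.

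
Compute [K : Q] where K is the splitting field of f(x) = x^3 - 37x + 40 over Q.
[K : Q] = 6

By the rational root test, any rational root of the monic integer polynomial f(x) = x^3 - 37x + 40 must be an integer dividing the constant term 40, i.e. one of ±{1, 2, 4, 5, 8, 10, 20, 40}. Evaluating: f(1) = 4, f(-1) = 76, f(2) = -26, f(-2) = 106, f(4) = -44, f(-4) = 124, f(5) = -20, f(-5) = 100, f(8) = 256, f(-8) = -176, f(10) = 670, f(-10) = -590, f(20) = 7300, f(-20) = -7220, f(40) = 62560, f(-40) = -62480; none is 0, so f has no rational root and is therefore irreducible over Q (a cubic with no linear factor over a field is irreducible). For an irreducible cubic, the Galois group is A_3 or S_3 according as the discriminant disc(f) = -4a^3 - 27b^2 = -4·(-37)^3 - 27·(40)^2 = 159412 is or is not a square in Q. Here disc(f) = 159412 is not a perfect square in Q, so the Galois group of f over Q is not contained in A_3 and must be all of S_3. The splitting field has degree |S_3| = 6 over Q, so [K : Q] = 6.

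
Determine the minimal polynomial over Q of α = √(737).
m_α(x) = x^2 - 737

α satisfies α^2 - 737 = 0, so x^2 - 737 annihilates α. Since d = 737 is squarefree and ≠ 1, it is not a perfect square in Q, so x^2 - 737 has no rational root and is therefore irreducible over Q (a degree-2 polynomial over a field is irreducible iff it has no root). Hence m_α(x) = x^2 - 737.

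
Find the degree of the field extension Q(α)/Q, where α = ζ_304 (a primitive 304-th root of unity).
[Q(α):Q] = 144

The minimal polynomial of ζ_304 over Q is the 304-th cyclotomic polynomial Φ_304(x), which is irreducible over Q and has degree φ(304) = 144. Hence [Q(α):Q] = φ(304) = 144.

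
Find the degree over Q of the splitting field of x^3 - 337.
[K : Q] = 6

The roots of x^3 - 337 are ∛337, ω∛337, ω^2∛337 where ω = e^(2πi/3) is a primitive cube root of unity, so K = Q(∛337, ω). Now [Q(∛337):Q] = 3 (since 337 is not a perfect cube, x^3 - 337 is irreducible) and [Q(ω):Q] = 2. Both 2 and 3 divide [K:Q], and [K:Q] ≤ 3·2 = 6, so [K:Q] = 6. (Equivalently: Q(∛337) ⊂ R but ω ∉ R, so [K : Q(∛337)] = 2.)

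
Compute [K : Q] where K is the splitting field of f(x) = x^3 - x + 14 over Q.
[K : Q] = 6

By the rational root test, any rational root of the monic integer polynomial f(x) = x^3 - x + 14 must be an integer dividing the constant term 14, i.e. one of ±{1, 2, 7, 14}. Evaluating: f(1) = 14, f(-1) = 14, f(2) = 20, f(-2) = 8, f(7) = 350, f(-7) = -322, f(14) = 2744, f(-14) = -2716; none is 0, so f has no rational root and is therefore irreducible over Q (a cubic with no linear factor over a field is irreducible). For an irreducible cubic, the Galois group is A_3 or S_3 according as the discriminant disc(f) = -4a^3 - 27b^2 = -4·(-1)^3 - 27·(14)^2 = -5288 is or is not a square in Q. Here disc(f) = -5288 is not a perfect square in Q, so the Galois group of f over Q is not contained in A_3 and must be all of S_3. The splitting field has degree |S_3| = 6 over Q, so [K : Q] = 6.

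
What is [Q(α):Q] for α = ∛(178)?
[Q(α):Q] = 3

The minimal polynomial of α is x^3 - 178, irreducible over Q since 178 is not a perfect cube (so x^3 - 178 has no rational root). Hence [Q(α):Q] = deg(m_α) = 3.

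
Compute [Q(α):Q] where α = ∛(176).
[Q(α):Q] = 3

The minimal polynomial of α is x^3 - 176, irreducible over Q since 176 is not a perfect cube (so x^3 - 176 has no rational root). Hence [Q(α):Q] = deg(m_α) = 3.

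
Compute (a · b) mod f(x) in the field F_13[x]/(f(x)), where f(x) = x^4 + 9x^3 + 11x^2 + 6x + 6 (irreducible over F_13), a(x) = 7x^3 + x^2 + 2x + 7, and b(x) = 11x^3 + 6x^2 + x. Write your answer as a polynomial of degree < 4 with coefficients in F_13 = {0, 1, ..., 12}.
a · b ≡ 5x^3 + 6x^2 + 3x + 4 (mod f(x))

Multiply in F_13[x]: a(x)·b(x) = (7x^3 + x^2 + 2x + 7)·(11x^3 + 6x^2 + x) = 12x^6 + x^5 + 9x^4 + 12x^3 + 5x^2 + 7x. This has degree ≥ 4, so divide by f(x) over F_13: 12x^6 + x^5 + 9x^4 + 12x^3 + 5x^2 + 7x = (12x^2 + 10x + 8)·(x^4 + 9x^3 + 11x^2 + 6x + 6) + (5x^3 + 6x^2 + 3x + 4). Hence a·b ≡ 5x^3 + 6x^2 + 3x + 4 (mod f). (F_13[x]/(f) is a field with 13^4 = 28561 elements since f is irreducible of degree 4.)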